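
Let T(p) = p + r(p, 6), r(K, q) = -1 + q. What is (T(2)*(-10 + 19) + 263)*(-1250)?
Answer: -407500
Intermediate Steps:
T(p) = 5 + p (T(p) = p + (-1 + 6) = p + 5 = 5 + p)
(T(2)*(-10 + 19) + 263)*(-1250) = ((5 + 2)*(-10 + 19) + 263)*(-1250) = (7*9 + 263)*(-1250) = (63 + 263)*(-1250) = 326*(-1250) = -407500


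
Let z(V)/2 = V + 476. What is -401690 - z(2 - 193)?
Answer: -402260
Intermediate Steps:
z(V) = 952 + 2*V (z(V) = 2*(V + 476) = 2*(476 + V) = 952 + 2*V)
-401690 - z(2 - 193) = -401690 - (952 + 2*(2 - 193)) = -401690 - (952 + 2*(-191)) = -401690 - (952 - 382) = -401690 - 1*570 = -401690 - 570 = -402260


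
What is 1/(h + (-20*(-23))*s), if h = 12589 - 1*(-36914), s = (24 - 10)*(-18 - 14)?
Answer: -1/156577 ≈ -6.3866e-6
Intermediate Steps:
s = -448 (s = 14*(-32) = -448)
h = 49503 (h = 12589 + 36914 = 49503)
1/(h + (-20*(-23))*s) = 1/(49503 - 20*(-23)*(-448)) = 1/(49503 + 460*(-448)) = 1/(49503 - 206080) = 1/(-156577) = -1/156577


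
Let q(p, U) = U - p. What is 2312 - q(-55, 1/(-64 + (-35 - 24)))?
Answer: 277612/123 ≈ 2257.0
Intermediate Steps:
2312 - q(-55, 1/(-64 + (-35 - 24))) = 2312 - (1/(-64 + (-35 - 24)) - 1*(-55)) = 2312 - (1/(-64 - 59) + 55) = 2312 - (1/(-123) + 55) = 2312 - (-1/123 + 55) = 2312 - 1*6764/123 = 2312 - 6764/123 = 277612/123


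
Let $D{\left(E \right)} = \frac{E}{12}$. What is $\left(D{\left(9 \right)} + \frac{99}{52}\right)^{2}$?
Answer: $\frac{4761}{676} \approx 7.0429$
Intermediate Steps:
$D{\left(E \right)} = \frac{E}{12}$ ($D{\left(E \right)} = E \frac{1}{12} = \frac{E}{12}$)
$\left(D{\left(9 \right)} + \frac{99}{52}\right)^{2} = \left(\frac{1}{12} \cdot 9 + \frac{99}{52}\right)^{2} = \left(\frac{3}{4} + 99 \cdot \frac{1}{52}\right)^{2} = \left(\frac{3}{4} + \frac{99}{52}\right)^{2} = \left(\frac{69}{26}\right)^{2} = \frac{4761}{676}$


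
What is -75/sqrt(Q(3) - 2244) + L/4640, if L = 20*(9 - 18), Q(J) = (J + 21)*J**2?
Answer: -9/232 + 25*I*sqrt(3)/26 ≈ -0.038793 + 1.6654*I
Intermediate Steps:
Q(J) = J**2*(21 + J) (Q(J) = (21 + J)*J**2 = J**2*(21 + J))
L = -180 (L = 20*(-9) = -180)
-75/sqrt(Q(3) - 2244) + L/4640 = -75/sqrt(3**2*(21 + 3) - 2244) - 180/4640 = -75/sqrt(9*24 - 2244) - 180*1/4640 = -75/sqrt(216 - 2244) - 9/232 = -75*(-I*sqrt(3)/78) - 9/232 = -(-25)*I*sqrt(3)/26 - 9/232 = 25*I*sqrt(3)/26 - 9/232 = -9/232 + 25*I*sqrt(3)/26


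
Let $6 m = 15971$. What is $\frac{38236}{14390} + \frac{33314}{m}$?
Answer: $\frac{1743498958}{114911345} \approx 15.173$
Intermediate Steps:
$m = \frac{15971}{6}$ ($m = \frac{1}{6} \cdot 15971 = \frac{15971}{6} \approx 2661.8$)
$\frac{38236}{14390} + \frac{33314}{m} = \frac{38236}{14390} + \frac{33314}{\frac{15971}{6}} = 38236 \cdot \frac{1}{14390} + 33314 \cdot \frac{6}{15971} = \frac{19118}{7195} + \frac{199884}{15971} = \frac{1743498958}{114911345}$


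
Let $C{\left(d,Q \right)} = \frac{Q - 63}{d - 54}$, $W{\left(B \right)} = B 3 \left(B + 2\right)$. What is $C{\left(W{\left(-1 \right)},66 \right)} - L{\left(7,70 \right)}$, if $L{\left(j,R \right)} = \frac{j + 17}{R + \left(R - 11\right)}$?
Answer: $- \frac{195}{817} \approx -0.23868$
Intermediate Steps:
$L{\left(j,R \right)} = \frac{17 + j}{-11 + 2 R}$ ($L{\left(j,R \right)} = \frac{17 + j}{R + \left(-11 + R\right)} = \frac{17 + j}{-11 + 2 R}$)
$W{\left(B \right)} = 3 B \left(2 + B\right)$
$C{\left(d,Q \right)} = \frac{-63 + Q}{-54 + d}$
$C{\left(W{\left(-1 \right)},66 \right)} - L{\left(7,70 \right)} = \frac{-63 + 66}{-54 + 3 \left(-1\right) \left(2 - 1\right)} - \frac{17 + 7}{-11 + 2 \cdot 70} = \frac{1}{-54 + 3 \left(-1\right) 1} \cdot 3 - \frac{1}{-11 + 140} \cdot 24 = \frac{1}{-54 - 3} \cdot 3 - \frac{1}{129} \cdot 24 = \frac{1}{-57} \cdot 3 - \frac{1}{129} \cdot 24 = \left(- \frac{1}{57}\right) 3 - \frac{8}{43} = - \frac{1}{19} - \frac{8}{43} = - \frac{195}{817}$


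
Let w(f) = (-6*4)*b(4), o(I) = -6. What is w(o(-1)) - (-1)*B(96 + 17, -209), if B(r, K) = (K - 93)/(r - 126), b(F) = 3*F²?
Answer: -14674/13 ≈ -1128.8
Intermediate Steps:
B(r, K) = (-93 + K)/(-126 + r)
w(f) = -1152 (w(f) = (-6*4)*(3*4²) = -72*16 = -24*48 = -1152)
w(o(-1)) - (-1)*B(96 + 17, -209) = -1152 - (-1)*(-93 - 209)/(-126 + (96 + 17)) = -1152 - (-1)*-302/(-126 + 113) = -1152 - (-1)*-302/(-13) = -1152 - (-1)*(-1/13*(-302)) = -1152 - (-1)*302/13 = -1152 - 1*(-302/13) = -1152 + 302/13 = -14674/13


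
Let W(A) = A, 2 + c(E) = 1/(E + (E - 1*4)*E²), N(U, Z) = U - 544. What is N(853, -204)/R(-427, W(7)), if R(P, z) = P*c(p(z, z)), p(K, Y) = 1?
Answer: 618/2135 ≈ 0.28946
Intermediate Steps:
N(U, Z) = -544 + U
c(E) = -2 + 1/(E + E²*(-4 + E)) (c(E) = -2 + 1/(E + (E - 1*4)*E²) = -2 + 1/(E + (E - 4)*E²) = -2 + 1/(E + (-4 + E)*E²) = -2 + 1/(E + E²*(-4 + E)))
R(P, z) = -5*P/2 (R(P, z) = P*((1 - 2*1 - 2*1³ + 8*1²)/(1*(1 + 1² - 4*1))) = P*(1*(1 - 2 - 2*1 + 8*1)/(1 + 1 - 4)) = P*(1*(1 - 2 - 2 + 8)/(-2)) = P*(1*(-½)*5) = P*(-5/2) = -5*P/2)
N(853, -204)/R(-427, W(7)) = (-544 + 853)/((-5/2*(-427))) = 309/(2135/2) = 309*(2/2135) = 618/2135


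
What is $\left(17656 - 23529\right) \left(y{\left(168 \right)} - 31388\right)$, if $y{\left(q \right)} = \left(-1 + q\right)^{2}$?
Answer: $20549627$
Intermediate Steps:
$\left(17656 - 23529\right) \left(y{\left(168 \right)} - 31388\right) = \left(17656 - 23529\right) \left(\left(-1 + 168\right)^{2} - 31388\right) = - 5873 \left(167^{2} - 31388\right) = - 5873 \left(27889 - 31388\right) = \left(-5873\right) \left(-3499\right) = 20549627$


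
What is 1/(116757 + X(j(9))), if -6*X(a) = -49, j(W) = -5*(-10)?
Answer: 6/700591 ≈ 8.5642e-6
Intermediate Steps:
j(W) = 50
X(a) = 49/6 (X(a) = -1/6*(-49) = 49/6)
1/(116757 + X(j(9))) = 1/(116757 + 49/6) = 1/(700591/6) = 6/700591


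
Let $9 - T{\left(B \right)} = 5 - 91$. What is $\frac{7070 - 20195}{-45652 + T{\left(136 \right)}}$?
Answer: $\frac{13125}{45557} \approx 0.2881$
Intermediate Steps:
$T{\left(B \right)} = 95$ ($T{\left(B \right)} = 9 - \left(5 - 91\right) = 9 - -86 = 9 + 86 = 95$)
$\frac{7070 - 20195}{-45652 + T{\left(136 \right)}} = \frac{7070 - 20195}{-45652 + 95} = - \frac{13125}{-45557} = \left(-13125\right) \left(- \frac{1}{45557}\right) = \frac{13125}{45557}$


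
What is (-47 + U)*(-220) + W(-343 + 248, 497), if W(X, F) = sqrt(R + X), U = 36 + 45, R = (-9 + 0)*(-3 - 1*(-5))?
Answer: -7480 + I*sqrt(113) ≈ -7480.0 + 10.63*I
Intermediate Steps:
R = -18 (R = -9*(-3 + 5) = -9*2 = -18)
U = 81
W(X, F) = sqrt(-18 + X)
(-47 + U)*(-220) + W(-343 + 248, 497) = (-47 + 81)*(-220) + sqrt(-18 + (-343 + 248)) = 34*(-220) + sqrt(-18 - 95) = -7480 + sqrt(-113) = -7480 + I*sqrt(113)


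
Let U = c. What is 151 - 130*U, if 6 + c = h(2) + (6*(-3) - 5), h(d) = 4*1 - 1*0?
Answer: 3401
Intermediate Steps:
h(d) = 4 (h(d) = 4 + 0 = 4)
c = -25 (c = -6 + (4 + (6*(-3) - 5)) = -6 + (4 + (-18 - 5)) = -6 + (4 - 23) = -6 - 19 = -25)
U = -25
151 - 130*U = 151 - 130*(-25) = 151 + 3250 = 3401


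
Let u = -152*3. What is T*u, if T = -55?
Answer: 25080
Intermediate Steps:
u = -456
T*u = -55*(-456) = 25080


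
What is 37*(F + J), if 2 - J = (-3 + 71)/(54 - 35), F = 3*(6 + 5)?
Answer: 22089/19 ≈ 1162.6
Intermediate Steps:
F = 33 (F = 3*11 = 33)
J = -30/19 (J = 2 - (-3 + 71)/(54 - 35) = 2 - 68/19 = -30/19 ≈ -1.5789)
37*(F + J) = 37*(33 - 30/19) = 37*(597/19) = 22089/19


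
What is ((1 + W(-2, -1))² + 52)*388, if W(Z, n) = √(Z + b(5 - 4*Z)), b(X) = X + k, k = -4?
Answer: 23280 + 776*√7 ≈ 25333.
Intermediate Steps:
b(X) = -4 + X (b(X) = X - 4 = -4 + X)
W(Z, n) = √(1 - 3*Z) (W(Z, n) = √(Z + (-4 + (5 - 4*Z))) = √(Z + (1 - 4*Z)) = √(1 - 3*Z))
((1 + W(-2, -1))² + 52)*388 = ((1 + √(1 - 3*(-2)))² + 52)*388 = ((1 + √(1 + 6))² + 52)*388 = ((1 + √7)² + 52)*388 = (52 + (1 + √7)²)*388 = 20176 + 388*(1 + √7)²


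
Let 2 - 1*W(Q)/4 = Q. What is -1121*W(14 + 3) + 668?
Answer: 67928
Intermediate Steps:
W(Q) = 8 - 4*Q
-1121*W(14 + 3) + 668 = -1121*(8 - 4*(14 + 3)) + 668 = -1121*(8 - 4*17) + 668 = -1121*(8 - 68) + 668 = -1121*(-60) + 668 = 67260 + 668 = 67928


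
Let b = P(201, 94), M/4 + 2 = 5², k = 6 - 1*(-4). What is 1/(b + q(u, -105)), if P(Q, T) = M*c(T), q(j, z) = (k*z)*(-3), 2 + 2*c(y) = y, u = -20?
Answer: 1/7382 ≈ 0.00013546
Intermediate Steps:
k = 10 (k = 6 + 4 = 10)
M = 92 (M = -8 + 4*5² = -8 + 4*25 = -8 + 100 = 92)
c(y) = -1 + y/2
q(j, z) = -30*z (q(j, z) = (10*z)*(-3) = -30*z)
P(Q, T) = -92 + 46*T (P(Q, T) = 92*(-1 + T/2) = -92 + 46*T)
b = 4232 (b = -92 + 46*94 = -92 + 4324 = 4232)
1/(b + q(u, -105)) = 1/(4232 - 30*(-105)) = 1/(4232 + 3150) = 1/7382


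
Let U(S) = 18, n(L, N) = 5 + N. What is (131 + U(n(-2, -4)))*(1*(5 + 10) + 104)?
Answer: 17731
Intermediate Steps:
(131 + U(n(-2, -4)))*(1*(5 + 10) + 104) = (131 + 18)*(1*(5 + 10) + 104) = 149*(1*15 + 104) = 149*(15 + 104) = 149*119 = 17731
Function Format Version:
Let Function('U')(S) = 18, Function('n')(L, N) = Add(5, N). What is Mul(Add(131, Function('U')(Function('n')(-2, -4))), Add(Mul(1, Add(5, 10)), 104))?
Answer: 17731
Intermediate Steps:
Mul(Add(131, Function('U')(Function('n')(-2, -4))), Add(Mul(1, Add(5, 10)), 104)) = Mul(Add(131, 18), Add(Mul(1, Add(5, 10)), 104)) = Mul(149, Add(Mul(1, 15), 104)) = Mul(149, Add(15, 104)) = Mul(149, 119) = 17731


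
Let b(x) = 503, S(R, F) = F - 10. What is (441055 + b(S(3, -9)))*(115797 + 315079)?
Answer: 190256744808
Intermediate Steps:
S(R, F) = -10 + F
(441055 + b(S(3, -9)))*(115797 + 315079) = (441055 + 503)*(115797 + 315079) = 441558*430876 = 190256744808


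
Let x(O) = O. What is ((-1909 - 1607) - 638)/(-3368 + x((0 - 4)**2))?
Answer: 2077/1676 ≈ 1.2393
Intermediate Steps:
((-1909 - 1607) - 638)/(-3368 + x((0 - 4)**2)) = ((-1909 - 1607) - 638)/(-3368 + (0 - 4)**2) = (-3516 - 638)/(-3368 + (-4)**2) = -4154/(-3368 + 16) = -4154/(-3352) = -4154*(-1/3352) = 2077/1676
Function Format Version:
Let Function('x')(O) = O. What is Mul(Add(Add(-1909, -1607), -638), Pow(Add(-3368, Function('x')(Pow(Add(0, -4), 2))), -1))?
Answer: Rational(2077, 1676) ≈ 1.2393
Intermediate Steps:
Mul(Add(Add(-1909, -1607), -638), Pow(Add(-3368, Function('x')(Pow(Add(0, -4), 2))), -1)) = Mul(Add(Add(-1909, -1607), -638), Pow(Add(-3368, Pow(Add(0, -4), 2)), -1)) = Mul(Add(-3516, -638), Pow(Add(-3368, Pow(-4, 2)), -1)) = Mul(-4154, Pow(Add(-3368, 16), -1)) = Mul(-4154, Pow(-3352, -1)) = Mul(-4154, Rational(-1, 3352)) = Rational(2077, 1676)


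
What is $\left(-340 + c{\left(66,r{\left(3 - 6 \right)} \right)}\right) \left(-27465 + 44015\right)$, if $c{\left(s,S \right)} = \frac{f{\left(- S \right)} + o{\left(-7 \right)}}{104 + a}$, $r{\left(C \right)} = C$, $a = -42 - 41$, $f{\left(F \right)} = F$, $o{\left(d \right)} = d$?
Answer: $- \frac{118233200}{21} \approx -5.6302 \cdot 10^{6}$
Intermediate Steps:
$a = -83$
$c{\left(s,S \right)} = - \frac{1}{3} - \frac{S}{21}$ ($c{\left(s,S \right)} = \frac{- S - 7}{104 - 83} = \frac{-7 - S}{21} = \left(-7 - S\right) \frac{1}{21} = - \frac{1}{3} - \frac{S}{21}$)
$\left(-340 + c{\left(66,r{\left(3 - 6 \right)} \right)}\right) \left(-27465 + 44015\right) = \left(-340 - \left(\frac{1}{3} + \frac{3 - 6}{21}\right)\right) \left(-27465 + 44015\right) = \left(-340 - \frac{4}{21}\right) 16550 = \left(- \frac{7144}{21}\right) 16550 = - \frac{118233200}{21}$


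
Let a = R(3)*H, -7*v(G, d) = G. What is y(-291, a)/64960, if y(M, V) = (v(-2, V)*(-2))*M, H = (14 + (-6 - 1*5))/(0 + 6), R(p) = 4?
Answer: 291/113680 ≈ 0.0025598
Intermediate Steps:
v(G, d) = -G/7
H = ½ (H = (14 + (-6 - 5))/6 = (14 - 11)*(⅙) = 3*(⅙) = ½ ≈ 0.50000)
a = 2 (a = 4*(½) = 2)
y(M, V) = -4*M/7 (y(M, V) = (-⅐*(-2)*(-2))*M = ((2/7)*(-2))*M = -4*M/7)
y(-291, a)/64960 = -4/7*(-291)/64960 = (1164/7)*(1/64960) = 291/113680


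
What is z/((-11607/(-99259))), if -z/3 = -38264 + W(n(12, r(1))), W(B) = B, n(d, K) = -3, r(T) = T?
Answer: 3798344153/3869 ≈ 9.8174e+5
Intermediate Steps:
z = 114801 (z = -3*(-38264 - 3) = -3*(-38267) = 114801)
z/((-11607/(-99259))) = 114801/((-11607/(-99259))) = 114801/((-11607*(-1/99259))) = 114801/(11607/99259) = 114801*(99259/11607) = 3798344153/3869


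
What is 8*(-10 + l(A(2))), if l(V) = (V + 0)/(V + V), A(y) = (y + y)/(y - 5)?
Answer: -76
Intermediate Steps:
A(y) = 2*y/(-5 + y) (A(y) = (2*y)/(-5 + y) = 2*y/(-5 + y))
l(V) = ½ (l(V) = V/((2*V)) = V*(1/(2*V)) = ½)
8*(-10 + l(A(2))) = 8*(-10 + ½) = 8*(-19/2) = -76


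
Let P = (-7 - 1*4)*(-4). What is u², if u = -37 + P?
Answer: 49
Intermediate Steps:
P = 44 (P = (-7 - 4)*(-4) = -11*(-4) = 44)
u = 7 (u = -37 + 44 = 7)
u² = 7² = 49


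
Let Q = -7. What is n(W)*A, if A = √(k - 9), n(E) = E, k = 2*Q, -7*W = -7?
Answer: I*√23 ≈ 4.7958*I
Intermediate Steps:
W = 1 (W = -⅐*(-7) = 1)
k = -14 (k = 2*(-7) = -14)
A = I*√23 (A = √(-14 - 9) = √(-23) = I*√23 ≈ 4.7958*I)
n(W)*A = 1*(I*√23) = I*√23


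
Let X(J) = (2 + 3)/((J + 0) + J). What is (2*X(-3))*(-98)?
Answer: 490/3 ≈ 163.33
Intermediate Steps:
X(J) = 5/(2*J) (X(J) = 5/(J + J) = 5/((2*J)) = 5*(1/(2*J)) = 5/(2*J))
(2*X(-3))*(-98) = (2*((5/2)/(-3)))*(-98) = (2*((5/2)*(-1/3)))*(-98) = (2*(-5/6))*(-98) = -5/3*(-98) = 490/3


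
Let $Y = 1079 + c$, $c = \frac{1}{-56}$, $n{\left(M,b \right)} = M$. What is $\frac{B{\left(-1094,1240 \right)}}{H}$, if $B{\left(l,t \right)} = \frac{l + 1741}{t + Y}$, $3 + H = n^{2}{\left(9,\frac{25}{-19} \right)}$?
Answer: $\frac{18116}{5064657} \approx 0.0035769$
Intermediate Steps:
$c = - \frac{1}{56} \approx -0.017857$
$Y = \frac{60423}{56}$ ($Y = 1079 - \frac{1}{56} = \frac{60423}{56} \approx 1079.0$)
$H = 78$ ($H = -3 + 9^{2} = -3 + 81 = 78$)
$B{\left(l,t \right)} = \frac{1741 + l}{\frac{60423}{56} + t}$ ($B{\left(l,t \right)} = \frac{l + 1741}{t + \frac{60423}{56}} = \frac{1741 + l}{\frac{60423}{56} + t}$)
$\frac{B{\left(-1094,1240 \right)}}{H} = \frac{56 \frac{1}{60423 + 56 \cdot 1240} \left(1741 - 1094\right)}{78} = 56 \frac{1}{60423 + 69440} \cdot 647 \cdot \frac{1}{78} = 56 \cdot \frac{1}{129863} \cdot 647 \cdot \frac{1}{78} = \frac{36232}{129863} \cdot \frac{1}{78} = \frac{18116}{5064657}$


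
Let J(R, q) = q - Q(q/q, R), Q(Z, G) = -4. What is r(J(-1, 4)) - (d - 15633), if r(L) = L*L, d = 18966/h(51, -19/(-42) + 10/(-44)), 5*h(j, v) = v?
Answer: -10544743/26 ≈ -4.0557e+5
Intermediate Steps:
h(j, v) = v/5
d = 10952865/26 (d = 18966/(((-19/(-42) + 10/(-44))/5)) = 18966/(((-19*(-1/42) + 10*(-1/44))/5)) = 18966/(((19/42 - 5/22)/5)) = 18966/(((⅕)*(52/231))) = 18966/(52/1155) = 18966*(1155/52) = 10952865/26 ≈ 4.2126e+5)
J(R, q) = 4 + q (J(R, q) = q - 1*(-4) = q + 4 = 4 + q)
r(L) = L²
r(J(-1, 4)) - (d - 15633) = (4 + 4)² - (10952865/26 - 15633) = 8² - 1*10546407/26 = 64 - 10546407/26 = -10544743/26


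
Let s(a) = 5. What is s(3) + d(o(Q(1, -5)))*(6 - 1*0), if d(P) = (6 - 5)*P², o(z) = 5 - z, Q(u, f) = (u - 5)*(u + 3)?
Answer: 2651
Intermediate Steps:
Q(u, f) = (-5 + u)*(3 + u)
d(P) = P² (d(P) = 1*P² = P²)
s(3) + d(o(Q(1, -5)))*(6 - 1*0) = 5 + (5 - (-15 + 1² - 2*1))²*(6 - 1*0) = 5 + (5 - (-15 + 1 - 2))²*(6 + 0) = 5 + (5 - 1*(-16))²*6 = 5 + (5 + 16)²*6 = 5 + 21²*6 = 5 + 441*6 = 5 + 2646 = 2651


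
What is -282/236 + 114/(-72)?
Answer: -1967/708 ≈ -2.7782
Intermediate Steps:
-282/236 + 114/(-72) = -282*1/236 + 114*(-1/72) = -141/118 - 19/12 = -1967/708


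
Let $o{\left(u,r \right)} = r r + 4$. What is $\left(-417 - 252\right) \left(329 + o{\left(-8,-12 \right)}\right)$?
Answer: $-319113$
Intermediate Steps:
$o{\left(u,r \right)} = 4 + r^{2}$ ($o{\left(u,r \right)} = r^{2} + 4 = 4 + r^{2}$)
$\left(-417 - 252\right) \left(329 + o{\left(-8,-12 \right)}\right) = \left(-417 - 252\right) \left(329 + \left(4 + \left(-12\right)^{2}\right)\right) = - 669 \left(329 + \left(4 + 144\right)\right) = - 669 \left(329 + 148\right) = \left(-669\right) 477 = -319113$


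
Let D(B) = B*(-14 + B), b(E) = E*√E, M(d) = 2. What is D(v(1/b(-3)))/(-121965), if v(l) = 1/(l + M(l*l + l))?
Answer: (-243*I + 14*√3)/(40655*(-107*I + 12*√3)) ≈ 5.4873e-5 - 5.0848e-6*I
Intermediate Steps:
b(E) = E^(3/2)
v(l) = 1/(2 + l) (v(l) = 1/(l + 2) = 1/(2 + l))
D(v(1/b(-3)))/(-121965) = ((-14 + 1/(2 + 1/((-3)^(3/2))))/(2 + 1/((-3)^(3/2))))/(-121965) = ((-14 + 1/(2 + 1/(-3*I*√3)))/(2 + 1/(-3*I*√3)))*(-1/121965) = ((-14 + 1/(2 + I*√3/9))/(2 + I*√3/9))*(-1/121965) = -(-14 + 1/(2 + I*√3/9))/(121965*(2 + I*√3/9))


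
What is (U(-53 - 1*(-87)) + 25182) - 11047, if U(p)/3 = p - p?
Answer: 14135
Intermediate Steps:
U(p) = 0 (U(p) = 3*(p - p) = 3*0 = 0)
(U(-53 - 1*(-87)) + 25182) - 11047 = (0 + 25182) - 11047 = 25182 - 11047 = 14135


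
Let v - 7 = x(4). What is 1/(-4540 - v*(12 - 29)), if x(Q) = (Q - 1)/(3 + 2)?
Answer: -5/22054 ≈ -0.00022672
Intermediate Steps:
x(Q) = -1/5 + Q/5 (x(Q) = (-1 + Q)/5 = (-1 + Q)*(1/5) = -1/5 + Q/5)
v = 38/5 (v = 7 + (-1/5 + (1/5)*4) = 7 + (-1/5 + 4/5) = 7 + 3/5 = 38/5 ≈ 7.6000)
1/(-4540 - v*(12 - 29)) = 1/(-4540 - 38*(12 - 29)/5) = 1/(-4540 - 38*(-17)/5) = 1/(-4540 - 1*(-646/5)) = 1/(-4540 + 646/5) = 1/(-22054/5) = -5/22054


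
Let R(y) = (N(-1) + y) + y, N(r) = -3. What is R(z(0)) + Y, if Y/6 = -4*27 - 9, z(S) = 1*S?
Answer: -705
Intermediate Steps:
z(S) = S
R(y) = -3 + 2*y (R(y) = (-3 + y) + y = -3 + 2*y)
Y = -702 (Y = 6*(-4*27 - 9) = 6*(-108 - 9) = 6*(-117) = -702)
R(z(0)) + Y = (-3 + 2*0) - 702 = (-3 + 0) - 702 = -3 - 702 = -705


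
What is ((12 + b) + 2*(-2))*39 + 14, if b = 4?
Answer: 482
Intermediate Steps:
((12 + b) + 2*(-2))*39 + 14 = ((12 + 4) + 2*(-2))*39 + 14 = (16 - 4)*39 + 14 = 12*39 + 14 = 468 + 14 = 482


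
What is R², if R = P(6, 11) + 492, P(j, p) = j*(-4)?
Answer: 219024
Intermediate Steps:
P(j, p) = -4*j
R = 468 (R = -4*6 + 492 = -24 + 492 = 468)
R² = 468² = 219024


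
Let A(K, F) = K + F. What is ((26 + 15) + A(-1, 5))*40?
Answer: 1800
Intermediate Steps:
A(K, F) = F + K
((26 + 15) + A(-1, 5))*40 = ((26 + 15) + (5 - 1))*40 = (41 + 4)*40 = 45*40 = 1800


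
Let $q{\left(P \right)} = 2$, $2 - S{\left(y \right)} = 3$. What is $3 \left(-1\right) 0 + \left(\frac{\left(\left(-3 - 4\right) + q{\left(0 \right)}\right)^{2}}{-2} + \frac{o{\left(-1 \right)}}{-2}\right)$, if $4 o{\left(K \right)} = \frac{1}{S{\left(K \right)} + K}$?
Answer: $- \frac{199}{16} \approx -12.438$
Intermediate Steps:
$S{\left(y \right)} = -1$ ($S{\left(y \right)} = 2 - 3 = -1$)
$o{\left(K \right)} = \frac{1}{4 \left(-1 + K\right)}$
$3 \left(-1\right) 0 + \left(\frac{\left(\left(-3 - 4\right) + q{\left(0 \right)}\right)^{2}}{-2} + \frac{o{\left(-1 \right)}}{-2}\right) = 3 \left(-1\right) 0 + \left(\frac{\left(\left(-3 - 4\right) + 2\right)^{2}}{-2} + \frac{\frac{1}{4} \frac{1}{-1 - 1}}{-2}\right) = \left(-3\right) 0 + \left(\left(-7 + 2\right)^{2} \left(- \frac{1}{2}\right) + \frac{1}{4 \left(-2\right)} \left(- \frac{1}{2}\right)\right) = 0 + \left(\left(-5\right)^{2} \left(- \frac{1}{2}\right) + \frac{1}{4} \left(- \frac{1}{2}\right) \left(- \frac{1}{2}\right)\right) = 0 + \left(25 \left(- \frac{1}{2}\right) - - \frac{1}{16}\right) = 0 + \left(- \frac{25}{2} + \frac{1}{16}\right) = 0 - \frac{199}{16} = - \frac{199}{16}$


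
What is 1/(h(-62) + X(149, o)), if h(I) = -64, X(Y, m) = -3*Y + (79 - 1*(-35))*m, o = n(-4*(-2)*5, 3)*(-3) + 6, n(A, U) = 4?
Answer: -1/1195 ≈ -0.00083682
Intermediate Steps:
o = -6 (o = 4*(-3) + 6 = -12 + 6 = -6)
X(Y, m) = -3*Y + 114*m (X(Y, m) = -3*Y + (79 + 35)*m = -3*Y + 114*m)
1/(h(-62) + X(149, o)) = 1/(-64 + (-3*149 + 114*(-6))) = 1/(-64 + (-447 - 684)) = 1/(-64 - 1131) = 1/(-1195) = -1/1195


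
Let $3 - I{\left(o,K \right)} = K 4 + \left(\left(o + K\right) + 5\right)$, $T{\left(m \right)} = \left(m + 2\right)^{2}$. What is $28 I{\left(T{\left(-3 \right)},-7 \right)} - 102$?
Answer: $794$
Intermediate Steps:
$T{\left(m \right)} = \left(2 + m\right)^{2}$
$I{\left(o,K \right)} = -2 - o - 5 K$ ($I{\left(o,K \right)} = 3 - \left(K 4 + \left(\left(o + K\right) + 5\right)\right) = 3 - \left(4 K + \left(\left(K + o\right) + 5\right)\right) = 3 - \left(4 K + \left(5 + K + o\right)\right) = 3 - \left(5 + o + 5 K\right) = -2 - o - 5 K$)
$28 I{\left(T{\left(-3 \right)},-7 \right)} - 102 = 28 \left(-2 - \left(2 - 3\right)^{2} - -35\right) - 102 = 28 \left(-2 - \left(-1\right)^{2} + 35\right) - 102 = 28 \left(-2 - 1 + 35\right) - 102 = 28 \cdot 32 - 102 = 896 - 102 = 794$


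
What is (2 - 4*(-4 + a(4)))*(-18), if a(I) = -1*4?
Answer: -612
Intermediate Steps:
a(I) = -4
(2 - 4*(-4 + a(4)))*(-18) = (2 - 4*(-4 - 4))*(-18) = (2 - 4*(-8))*(-18) = (2 + 32)*(-18) = 34*(-18) = -612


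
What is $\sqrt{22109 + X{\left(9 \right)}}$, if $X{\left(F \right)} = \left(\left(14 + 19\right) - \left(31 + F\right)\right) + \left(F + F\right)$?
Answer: $2 \sqrt{5530} \approx 148.73$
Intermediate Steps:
$X{\left(F \right)} = 2 + F$ ($X{\left(F \right)} = \left(33 - \left(31 + F\right)\right) + 2 F = \left(2 - F\right) + 2 F = 2 + F$)
$\sqrt{22109 + X{\left(9 \right)}} = \sqrt{22109 + \left(2 + 9\right)} = \sqrt{22109 + 11} = \sqrt{22120} = 2 \sqrt{5530}$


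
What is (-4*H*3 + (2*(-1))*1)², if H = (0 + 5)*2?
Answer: 14884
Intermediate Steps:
H = 10 (H = 5*2 = 10)
(-4*H*3 + (2*(-1))*1)² = (-4*10*3 + (2*(-1))*1)² = (-40*3 - 2*1)² = (-120 - 2)² = (-122)² = 14884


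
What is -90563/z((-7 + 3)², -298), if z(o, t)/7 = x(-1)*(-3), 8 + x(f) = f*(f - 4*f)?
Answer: -8233/21 ≈ -392.05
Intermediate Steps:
x(f) = -8 - 3*f² (x(f) = -8 + f*(f - 4*f) = -8 + f*(-3*f) = -8 - 3*f²)
z(o, t) = 231 (z(o, t) = 7*((-8 - 3*(-1)²)*(-3)) = 7*((-8 - 3*1)*(-3)) = 7*((-8 - 3)*(-3)) = 7*(-11*(-3)) = 7*33 = 231)
-90563/z((-7 + 3)², -298) = -90563/231 = -90563*1/231 = -8233/21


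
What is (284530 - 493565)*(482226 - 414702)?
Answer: -14114879340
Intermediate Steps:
(284530 - 493565)*(482226 - 414702) = -209035*67524 = -14114879340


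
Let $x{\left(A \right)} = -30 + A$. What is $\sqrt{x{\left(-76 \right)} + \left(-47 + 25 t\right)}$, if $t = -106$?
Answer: $i \sqrt{2803} \approx 52.943 i$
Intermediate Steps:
$\sqrt{x{\left(-76 \right)} + \left(-47 + 25 t\right)} = \sqrt{\left(-30 - 76\right) + \left(-47 + 25 \left(-106\right)\right)} = \sqrt{-106 - 2697} = \sqrt{-2803} = i \sqrt{2803}$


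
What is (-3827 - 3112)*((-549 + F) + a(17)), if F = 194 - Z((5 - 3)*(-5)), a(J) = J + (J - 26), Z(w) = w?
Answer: 2338443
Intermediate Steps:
a(J) = -26 + 2*J (a(J) = J + (-26 + J) = -26 + 2*J)
F = 204 (F = 194 - (5 - 3)*(-5) = 194 - 2*(-5) = 194 - 1*(-10) = 194 + 10 = 204)
(-3827 - 3112)*((-549 + F) + a(17)) = (-3827 - 3112)*((-549 + 204) + (-26 + 2*17)) = -6939*(-345 + (-26 + 34)) = -6939*(-345 + 8) = -6939*(-337) = 2338443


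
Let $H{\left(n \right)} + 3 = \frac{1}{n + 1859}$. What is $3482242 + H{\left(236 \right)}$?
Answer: $\frac{7295290706}{2095} \approx 3.4822 \cdot 10^{6}$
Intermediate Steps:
$H{\left(n \right)} = -3 + \frac{1}{1859 + n}$ ($H{\left(n \right)} = -3 + \frac{1}{n + 1859} = -3 + \frac{1}{1859 + n}$)
$3482242 + H{\left(236 \right)} = 3482242 + \frac{-5576 - 708}{1859 + 236} = 3482242 + \frac{-5576 - 708}{2095} = 3482242 + \frac{1}{2095} \left(-6284\right) = 3482242 - \frac{6284}{2095} = \frac{7295290706}{2095}$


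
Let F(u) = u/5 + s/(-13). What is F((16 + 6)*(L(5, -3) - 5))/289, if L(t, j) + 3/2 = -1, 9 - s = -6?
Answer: -444/3757 ≈ -0.11818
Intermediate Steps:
s = 15 (s = 9 - 1*(-6) = 9 + 6 = 15)
L(t, j) = -5/2 (L(t, j) = -3/2 - 1 = -5/2)
F(u) = -15/13 + u/5 (F(u) = u/5 + 15/(-13) = u*(⅕) + 15*(-1/13) = u/5 - 15/13 = -15/13 + u/5)
F((16 + 6)*(L(5, -3) - 5))/289 = (-15/13 + ((16 + 6)*(-5/2 - 5))/5)/289 = (-15/13 + (22*(-15/2))/5)*(1/289) = (-15/13 + (⅕)*(-165))*(1/289) = (-15/13 - 33)*(1/289) = -444/13*1/289 = -444/3757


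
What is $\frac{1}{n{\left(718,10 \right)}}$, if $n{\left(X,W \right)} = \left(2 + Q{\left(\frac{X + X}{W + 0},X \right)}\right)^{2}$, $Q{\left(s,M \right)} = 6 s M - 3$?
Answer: $\frac{25}{9567508873321} \approx 2.613 \cdot 10^{-12}$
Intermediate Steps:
$Q{\left(s,M \right)} = -3 + 6 M s$ ($Q{\left(s,M \right)} = 6 M s - 3 = -3 + 6 M s$)
$n{\left(X,W \right)} = \left(-1 + \frac{12 X^{2}}{W}\right)^{2}$ ($n{\left(X,W \right)} = \left(2 + \left(-3 + 6 X \frac{X + X}{W + 0}\right)\right)^{2} = \left(2 + \left(-3 + 6 X \frac{2 X}{W}\right)\right)^{2} = \left(2 - \left(3 - \frac{12 X^{2}}{W}\right)\right)^{2} = \left(-1 + \frac{12 X^{2}}{W}\right)^{2}$)
$\frac{1}{n{\left(718,10 \right)}} = \frac{1}{\frac{1}{100} \left(\left(-1\right) 10 + 12 \cdot 718^{2}\right)^{2}} = \frac{1}{\frac{1}{100} \left(-10 + 12 \cdot 515524\right)^{2}} = \frac{1}{\frac{1}{100} \left(-10 + 6186288\right)^{2}} = \frac{1}{\frac{1}{100} \cdot 6186278^{2}} = \frac{1}{\frac{1}{100} \cdot 38270035493284} = \frac{1}{\frac{9567508873321}{25}} = \frac{25}{9567508873321}$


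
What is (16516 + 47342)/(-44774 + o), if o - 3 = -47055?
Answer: -31929/45913 ≈ -0.69542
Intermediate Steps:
o = -47052 (o = 3 - 47055 = -47052)
(16516 + 47342)/(-44774 + o) = (16516 + 47342)/(-44774 - 47052) = 63858/(-91826) = 63858*(-1/91826) = -31929/45913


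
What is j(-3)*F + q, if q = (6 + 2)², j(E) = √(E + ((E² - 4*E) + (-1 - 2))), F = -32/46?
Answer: 64 - 16*√15/23 ≈ 61.306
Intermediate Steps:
F = -16/23 (F = -32*1/46 = -16/23 ≈ -0.69565)
j(E) = √(-3 + E² - 3*E) (j(E) = √(E + ((E² - 4*E) - 3)) = √(E + (-3 + E² - 4*E)) = √(-3 + E² - 3*E))
q = 64 (q = 8² = 64)
j(-3)*F + q = √(-3 + (-3)² - 3*(-3))*(-16/23) + 64 = √(-3 + 9 + 9)*(-16/23) + 64 = √15*(-16/23) + 64 = -16*√15/23 + 64 = 64 - 16*√15/23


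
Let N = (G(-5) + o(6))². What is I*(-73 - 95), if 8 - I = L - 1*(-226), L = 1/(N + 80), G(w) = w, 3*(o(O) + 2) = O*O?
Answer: 183128/5 ≈ 36626.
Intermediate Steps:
o(O) = -2 + O²/3 (o(O) = -2 + (O*O)/3 = -2 + O²/3)
N = 25 (N = (-5 + (-2 + (⅓)*6²))² = (-5 + (-2 + (⅓)*36))² = (-5 + (-2 + 12))² = (-5 + 10)² = 5² = 25)
L = 1/105 (L = 1/(25 + 80) = 1/105 ≈ 0.0095238)
I = -22891/105 (I = 8 - (1/105 - 1*(-226)) = 8 - (1/105 + 226) = 8 - 1*23731/105 = 8 - 23731/105 = -22891/105 ≈ -218.01)
I*(-73 - 95) = -22891*(-73 - 95)/105 = -22891/105*(-168) = 183128/5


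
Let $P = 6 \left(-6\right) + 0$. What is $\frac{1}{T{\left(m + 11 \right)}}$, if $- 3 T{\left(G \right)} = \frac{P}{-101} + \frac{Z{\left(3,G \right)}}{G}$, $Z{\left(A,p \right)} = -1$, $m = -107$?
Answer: $- \frac{29088}{3557} \approx -8.1777$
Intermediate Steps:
$P = -36$ ($P = -36 + 0 = -36$)
$T{\left(G \right)} = - \frac{12}{101} + \frac{1}{3 G}$ ($T{\left(G \right)} = - \frac{- \frac{36}{-101} - \frac{1}{G}}{3} = - \frac{\left(-36\right) \left(- \frac{1}{101}\right) - \frac{1}{G}}{3} = - \frac{\frac{36}{101} - \frac{1}{G}}{3} = - \frac{12}{101} + \frac{1}{3 G}$)
$\frac{1}{T{\left(m + 11 \right)}} = \frac{1}{\frac{1}{303} \frac{1}{-107 + 11} \left(101 - 36 \left(-107 + 11\right)\right)} = \frac{1}{\frac{1}{303} \frac{1}{-96} \left(101 - -3456\right)} = \frac{1}{\frac{1}{303} \left(- \frac{1}{96}\right) \left(101 + 3456\right)} = \frac{1}{\frac{1}{303} \left(- \frac{1}{96}\right) 3557} = \frac{1}{- \frac{3557}{29088}} = - \frac{29088}{3557}$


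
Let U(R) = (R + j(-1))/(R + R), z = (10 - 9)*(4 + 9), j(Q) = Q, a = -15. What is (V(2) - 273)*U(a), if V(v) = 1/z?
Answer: -28384/195 ≈ -145.56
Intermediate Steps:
z = 13 (z = 1*13 = 13)
U(R) = (-1 + R)/(2*R) (U(R) = (R - 1)/(R + R) = (-1 + R)/((2*R)) = (-1 + R)*(1/(2*R)) = (-1 + R)/(2*R))
V(v) = 1/13
(V(2) - 273)*U(a) = (1/13 - 273)*((½)*(-1 - 15)/(-15)) = -1774*(-1)*(-16)/(13*15) = -3548/13*8/15 = -28384/195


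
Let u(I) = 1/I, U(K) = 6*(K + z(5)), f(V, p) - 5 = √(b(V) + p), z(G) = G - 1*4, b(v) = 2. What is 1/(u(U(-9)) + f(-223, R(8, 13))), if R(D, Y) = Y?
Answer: 11472/22561 - 2304*√15/22561 ≈ 0.11297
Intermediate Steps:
z(G) = -4 + G (z(G) = G - 4 = -4 + G)
f(V, p) = 5 + √(2 + p)
U(K) = 6 + 6*K (U(K) = 6*(K + (-4 + 5)) = 6*(K + 1) = 6*(1 + K) = 6 + 6*K)
1/(u(U(-9)) + f(-223, R(8, 13))) = 1/(1/(6 + 6*(-9)) + (5 + √(2 + 13))) = 1/(1/(6 - 54) + (5 + √15)) = 1/(1/(-48) + (5 + √15)) = 1/(-1/48 + (5 + √15)) = 1/(239/48 + √15)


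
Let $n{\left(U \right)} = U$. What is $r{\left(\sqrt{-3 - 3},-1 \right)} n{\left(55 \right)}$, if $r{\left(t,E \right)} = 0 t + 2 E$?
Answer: $-110$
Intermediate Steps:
$r{\left(t,E \right)} = 2 E$ ($r{\left(t,E \right)} = 0 + 2 E = 2 E$)
$r{\left(\sqrt{-3 - 3},-1 \right)} n{\left(55 \right)} = 2 \left(-1\right) 55 = \left(-2\right) 55 = -110$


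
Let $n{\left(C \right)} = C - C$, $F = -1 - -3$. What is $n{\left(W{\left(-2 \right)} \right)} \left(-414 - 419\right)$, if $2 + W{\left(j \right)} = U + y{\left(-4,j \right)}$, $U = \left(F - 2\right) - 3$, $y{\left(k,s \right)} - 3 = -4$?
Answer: $0$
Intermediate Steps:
$F = 2$ ($F = -1 + 3 = 2$)
$y{\left(k,s \right)} = -1$ ($y{\left(k,s \right)} = 3 - 4 = -1$)
$U = -3$ ($U = \left(2 - 2\right) - 3 = 0 - 3 = -3$)
$W{\left(j \right)} = -6$ ($W{\left(j \right)} = -2 - 4 = -6$)
$n{\left(C \right)} = 0$
$n{\left(W{\left(-2 \right)} \right)} \left(-414 - 419\right) = 0 \left(-414 - 419\right) = 0 \left(-833\right) = 0$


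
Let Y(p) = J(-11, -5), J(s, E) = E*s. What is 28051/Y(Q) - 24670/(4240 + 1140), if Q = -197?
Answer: 14955753/29590 ≈ 505.43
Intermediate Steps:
Y(p) = 55 (Y(p) = -5*(-11) = 55)
28051/Y(Q) - 24670/(4240 + 1140) = 28051/55 - 24670/(4240 + 1140) = 28051*(1/55) - 24670/5380 = 28051/55 - 24670*1/5380 = 28051/55 - 2467/538 = 14955753/29590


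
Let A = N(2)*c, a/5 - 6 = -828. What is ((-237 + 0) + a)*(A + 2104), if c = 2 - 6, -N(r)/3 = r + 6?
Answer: -9563400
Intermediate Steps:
a = -4110 (a = 30 + 5*(-828) = 30 - 4140 = -4110)
N(r) = -18 - 3*r (N(r) = -3*(r + 6) = -3*(6 + r) = -18 - 3*r)
c = -4
A = 96 (A = (-18 - 3*2)*(-4) = (-18 - 6)*(-4) = -24*(-4) = 96)
((-237 + 0) + a)*(A + 2104) = ((-237 + 0) - 4110)*(96 + 2104) = (-237 - 4110)*2200 = -4347*2200 = -9563400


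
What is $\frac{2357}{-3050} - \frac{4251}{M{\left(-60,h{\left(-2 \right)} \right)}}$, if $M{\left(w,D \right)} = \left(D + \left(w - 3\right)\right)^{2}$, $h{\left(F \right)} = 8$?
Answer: $- \frac{803819}{369050} \approx -2.1781$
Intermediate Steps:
$M{\left(w,D \right)} = \left(-3 + D + w\right)^{2}$ ($M{\left(w,D \right)} = \left(D + \left(-3 + w\right)\right)^{2} = \left(-3 + D + w\right)^{2}$)
$\frac{2357}{-3050} - \frac{4251}{M{\left(-60,h{\left(-2 \right)} \right)}} = \frac{2357}{-3050} - \frac{4251}{\left(-3 + 8 - 60\right)^{2}} = 2357 \left(- \frac{1}{3050}\right) - \frac{4251}{\left(-55\right)^{2}} = - \frac{2357}{3050} - \frac{4251}{3025} = - \frac{803819}{369050}$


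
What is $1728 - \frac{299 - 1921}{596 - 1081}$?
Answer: $\frac{836458}{485} \approx 1724.7$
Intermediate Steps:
$1728 - \frac{299 - 1921}{596 - 1081} = 1728 - - \frac{1622}{-485} = 1728 - \left(-1622\right) \left(- \frac{1}{485}\right) = 1728 - \frac{1622}{485} = \frac{836458}{485}$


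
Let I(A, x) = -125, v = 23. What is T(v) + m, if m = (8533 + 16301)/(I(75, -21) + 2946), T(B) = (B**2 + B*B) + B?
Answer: 3074335/2821 ≈ 1089.8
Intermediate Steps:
T(B) = B + 2*B**2 (T(B) = (B**2 + B**2) + B = 2*B**2 + B = B + 2*B**2)
m = 24834/2821 (m = (8533 + 16301)/(-125 + 2946) = 24834/2821 ≈ 8.8033)
T(v) + m = 23*(1 + 2*23) + 24834/2821 = 23*(1 + 46) + 24834/2821 = 23*47 + 24834/2821 = 1081 + 24834/2821 = 3074335/2821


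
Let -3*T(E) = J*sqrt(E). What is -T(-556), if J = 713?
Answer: 1426*I*sqrt(139)/3 ≈ 5604.1*I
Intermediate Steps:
T(E) = -713*sqrt(E)/3
-T(-556) = -(-713)*sqrt(-556)/3 = -(-713)*2*I*sqrt(139)/3 = -(-1426)*I*sqrt(139)/3 = 1426*I*sqrt(139)/3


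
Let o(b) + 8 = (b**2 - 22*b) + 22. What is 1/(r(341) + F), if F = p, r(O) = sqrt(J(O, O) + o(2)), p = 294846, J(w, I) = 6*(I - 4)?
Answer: 147423/43467080860 - sqrt(499)/43467080860 ≈ 3.3911e-6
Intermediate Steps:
o(b) = 14 + b**2 - 22*b (o(b) = -8 + ((b**2 - 22*b) + 22) = -8 + (22 + b**2 - 22*b) = 14 + b**2 - 22*b)
J(w, I) = -24 + 6*I (J(w, I) = 6*(-4 + I) = -24 + 6*I)
r(O) = sqrt(-50 + 6*O) (r(O) = sqrt((-24 + 6*O) + (14 + 2**2 - 22*2)) = sqrt((-24 + 6*O) + (14 + 4 - 44)) = sqrt((-24 + 6*O) - 26) = sqrt(-50 + 6*O))
F = 294846
1/(r(341) + F) = 1/(sqrt(-50 + 6*341) + 294846) = 1/(sqrt(-50 + 2046) + 294846) = 1/(sqrt(1996) + 294846) = 1/(2*sqrt(499) + 294846) = 1/(294846 + 2*sqrt(499))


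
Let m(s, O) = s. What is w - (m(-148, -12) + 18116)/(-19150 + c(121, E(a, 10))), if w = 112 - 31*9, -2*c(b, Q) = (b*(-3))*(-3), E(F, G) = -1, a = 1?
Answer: -6542027/39389 ≈ -166.09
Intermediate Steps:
c(b, Q) = -9*b/2 (c(b, Q) = -b*(-3)*(-3)/2 = -(-3*b)*(-3)/2 = -9*b/2)
w = -167 (w = 112 - 279 = -167)
w - (m(-148, -12) + 18116)/(-19150 + c(121, E(a, 10))) = -167 - (-148 + 18116)/(-19150 - 9/2*121) = -167 - 17968/(-19150 - 1089/2) = -167 - 17968/(-39389/2) = -167 - 17968*(-2)/39389 = -167 - 1*(-35936/39389) = -167 + 35936/39389 = -6542027/39389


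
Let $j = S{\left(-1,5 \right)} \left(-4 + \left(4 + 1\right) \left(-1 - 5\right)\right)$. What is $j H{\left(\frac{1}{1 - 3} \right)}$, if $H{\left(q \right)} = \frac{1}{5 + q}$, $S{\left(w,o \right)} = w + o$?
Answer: $- \frac{272}{9} \approx -30.222$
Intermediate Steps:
$S{\left(w,o \right)} = o + w$
$j = -136$ ($j = \left(5 - 1\right) \left(-4 + \left(4 + 1\right) \left(-1 - 5\right)\right) = 4 \left(-4 + 5 \left(-6\right)\right) = 4 \left(-4 - 30\right) = 4 \left(-34\right) = -136$)
$j H{\left(\frac{1}{1 - 3} \right)} = - \frac{136}{5 + \frac{1}{1 - 3}} = - \frac{136}{5 + \frac{1}{-2}} = - \frac{136}{5 - \frac{1}{2}} = - \frac{136}{\frac{9}{2}} = \left(-136\right) \frac{2}{9} = - \frac{272}{9}$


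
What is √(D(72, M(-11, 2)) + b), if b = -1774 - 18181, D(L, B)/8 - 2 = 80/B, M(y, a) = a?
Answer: I*√19619 ≈ 140.07*I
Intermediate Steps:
D(L, B) = 16 + 640/B (D(L, B) = 16 + 8*(80/B) = 16 + 640/B)
b = -19955
√(D(72, M(-11, 2)) + b) = √((16 + 640/2) - 19955) = √((16 + 640*(½)) - 19955) = √((16 + 320) - 19955) = √(336 - 19955) = √(-19619) = I*√19619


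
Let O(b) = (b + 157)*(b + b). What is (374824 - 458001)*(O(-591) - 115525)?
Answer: -33059779951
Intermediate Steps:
O(b) = 2*b*(157 + b) (O(b) = (157 + b)*(2*b) = 2*b*(157 + b))
(374824 - 458001)*(O(-591) - 115525) = (374824 - 458001)*(2*(-591)*(157 - 591) - 115525) = -83177*(2*(-591)*(-434) - 115525) = -83177*(512988 - 115525) = -83177*397463 = -33059779951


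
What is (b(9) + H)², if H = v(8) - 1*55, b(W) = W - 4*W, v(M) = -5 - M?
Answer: 9025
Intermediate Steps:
b(W) = -3*W
H = -68 (H = (-5 - 1*8) - 1*55 = (-5 - 8) - 55 = -13 - 55 = -68)
(b(9) + H)² = (-3*9 - 68)² = (-27 - 68)² = (-95)² = 9025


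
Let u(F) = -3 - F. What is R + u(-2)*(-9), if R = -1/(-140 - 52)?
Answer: 1729/192 ≈ 9.0052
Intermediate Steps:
R = 1/192 (R = -1/(-192) = -1*(-1/192) = 1/192 ≈ 0.0052083)
R + u(-2)*(-9) = 1/192 + (-3 - 1*(-2))*(-9) = 1/192 + (-3 + 2)*(-9) = 1/192 - 1*(-9) = 1/192 + 9 = 1729/192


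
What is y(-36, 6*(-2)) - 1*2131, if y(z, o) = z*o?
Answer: -1699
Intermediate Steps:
y(z, o) = o*z
y(-36, 6*(-2)) - 1*2131 = (6*(-2))*(-36) - 1*2131 = -12*(-36) - 2131 = 432 - 2131 = -1699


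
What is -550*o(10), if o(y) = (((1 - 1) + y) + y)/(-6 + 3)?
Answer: 11000/3 ≈ 3666.7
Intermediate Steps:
o(y) = -2*y/3 (o(y) = ((0 + y) + y)/(-3) = (y + y)*(-⅓) = (2*y)*(-⅓) = -2*y/3)
-550*o(10) = -(-1100)*10/3 = -550*(-20/3) = 11000/3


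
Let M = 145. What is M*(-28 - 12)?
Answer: -5800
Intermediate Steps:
M*(-28 - 12) = 145*(-28 - 12) = 145*(-40) = -5800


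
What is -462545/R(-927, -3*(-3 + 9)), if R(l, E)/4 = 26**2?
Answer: -462545/2704 ≈ -171.06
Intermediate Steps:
R(l, E) = 2704 (R(l, E) = 4*26**2 = 4*676 = 2704)
-462545/R(-927, -3*(-3 + 9)) = -462545/2704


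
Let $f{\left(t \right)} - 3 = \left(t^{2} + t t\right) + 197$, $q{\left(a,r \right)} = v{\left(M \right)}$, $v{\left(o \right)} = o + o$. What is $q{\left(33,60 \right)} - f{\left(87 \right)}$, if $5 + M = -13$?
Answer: $-15374$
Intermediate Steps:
$M = -18$ ($M = -5 - 13 = -18$)
$v{\left(o \right)} = 2 o$
$q{\left(a,r \right)} = -36$ ($q{\left(a,r \right)} = 2 \left(-18\right) = -36$)
$f{\left(t \right)} = 200 + 2 t^{2}$ ($f{\left(t \right)} = 3 + \left(\left(t^{2} + t t\right) + 197\right) = 3 + \left(\left(t^{2} + t^{2}\right) + 197\right) = 3 + \left(2 t^{2} + 197\right) = 3 + \left(197 + 2 t^{2}\right) = 200 + 2 t^{2}$)
$q{\left(33,60 \right)} - f{\left(87 \right)} = -36 - \left(200 + 2 \cdot 87^{2}\right) = -36 - \left(200 + 2 \cdot 7569\right) = -36 - \left(200 + 15138\right) = -36 - 15338 = -15374$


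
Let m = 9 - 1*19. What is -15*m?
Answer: 150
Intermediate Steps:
m = -10 (m = 9 - 19 = -10)
-15*m = -15*(-10) = 150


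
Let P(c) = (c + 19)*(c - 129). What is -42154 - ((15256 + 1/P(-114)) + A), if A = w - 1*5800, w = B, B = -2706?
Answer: -1128948841/23085 ≈ -48904.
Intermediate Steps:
w = -2706
P(c) = (-129 + c)*(19 + c) (P(c) = (19 + c)*(-129 + c) = (-129 + c)*(19 + c))
A = -8506 (A = -2706 - 1*5800 = -2706 - 5800 = -8506)
-42154 - ((15256 + 1/P(-114)) + A) = -42154 - ((15256 + 1/(-2451 + (-114)**2 - 110*(-114))) - 8506) = -42154 - ((15256 + 1/(-2451 + 12996 + 12540)) - 8506) = -42154 - ((15256 + 1/23085) - 8506) = -42154 - (352184761/23085 - 8506) = -42154 - 1*155823751/23085 = -42154 - 155823751/23085 = -1128948841/23085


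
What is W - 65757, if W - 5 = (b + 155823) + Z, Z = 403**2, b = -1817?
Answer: 250663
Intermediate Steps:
Z = 162409
W = 316420 (W = 5 + ((-1817 + 155823) + 162409) = 5 + (154006 + 162409) = 5 + 316415 = 316420)
W - 65757 = 316420 - 65757 = 250663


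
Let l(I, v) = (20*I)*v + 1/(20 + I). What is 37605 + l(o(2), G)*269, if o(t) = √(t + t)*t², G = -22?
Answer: -25459431/28 ≈ -9.0927e+5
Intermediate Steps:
o(t) = √2*t^(5/2) (o(t) = √(2*t)*t² = (√2*√t)*t² = √2*t^(5/2))
l(I, v) = 1/(20 + I) + 20*I*v (l(I, v) = 20*I*v + 1/(20 + I) = 1/(20 + I) + 20*I*v)
37605 + l(o(2), G)*269 = 37605 + ((1 + 20*(-22)*(√2*2^(5/2))² + 400*(√2*2^(5/2))*(-22))/(20 + √2*2^(5/2)))*269 = 37605 + ((1 + 20*(-22)*(√2*(4*√2))² + 400*(√2*(4*√2))*(-22))/(20 + √2*(4*√2)))*269 = 37605 + ((1 + 20*(-22)*8² + 400*8*(-22))/(20 + 8))*269 = 37605 + ((1 + 20*(-22)*64 - 70400)/28)*269 = 37605 + ((1 - 28160 - 70400)/28)*269 = 37605 + ((1/28)*(-98559))*269 = 37605 - 98559/28*269 = 37605 - 26512371/28 = -25459431/28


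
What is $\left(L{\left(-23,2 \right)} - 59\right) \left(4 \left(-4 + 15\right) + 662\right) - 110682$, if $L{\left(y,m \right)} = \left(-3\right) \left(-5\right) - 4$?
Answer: $-144570$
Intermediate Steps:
$L{\left(y,m \right)} = 11$ ($L{\left(y,m \right)} = 15 - 4 = 11$)
$\left(L{\left(-23,2 \right)} - 59\right) \left(4 \left(-4 + 15\right) + 662\right) - 110682 = \left(11 - 59\right) \left(4 \left(-4 + 15\right) + 662\right) - 110682 = - 48 \left(4 \cdot 11 + 662\right) - 110682 = - 48 \left(44 + 662\right) - 110682 = \left(-48\right) 706 - 110682 = -33888 - 110682 = -144570$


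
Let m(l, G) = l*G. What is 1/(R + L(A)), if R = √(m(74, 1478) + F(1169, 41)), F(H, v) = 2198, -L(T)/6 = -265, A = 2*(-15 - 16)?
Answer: 53/80551 - √111570/2416530 ≈ 0.00051975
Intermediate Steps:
A = -62 (A = 2*(-31) = -62)
L(T) = 1590 (L(T) = -6*(-265) = 1590)
m(l, G) = G*l
R = √111570 (R = √(1478*74 + 2198) = √(109372 + 2198) = √111570 ≈ 334.02)
1/(R + L(A)) = 1/(√111570 + 1590) = 1/(1590 + √111570)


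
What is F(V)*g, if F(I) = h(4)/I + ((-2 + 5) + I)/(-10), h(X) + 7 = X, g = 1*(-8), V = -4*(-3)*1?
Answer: 14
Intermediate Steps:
V = 12 (V = 12*1 = 12)
g = -8
h(X) = -7 + X
F(I) = -3/10 - 3/I - I/10 (F(I) = (-7 + 4)/I + ((-2 + 5) + I)/(-10) = -3/I + (3 + I)*(-1/10) = -3/I + (-3/10 - I/10) = -3/10 - 3/I - I/10)
F(V)*g = ((1/10)*(-30 - 1*12*(3 + 12))/12)*(-8) = ((1/10)*(1/12)*(-30 - 1*12*15))*(-8) = ((1/10)*(1/12)*(-30 - 180))*(-8) = ((1/10)*(1/12)*(-210))*(-8) = -7/4*(-8) = 14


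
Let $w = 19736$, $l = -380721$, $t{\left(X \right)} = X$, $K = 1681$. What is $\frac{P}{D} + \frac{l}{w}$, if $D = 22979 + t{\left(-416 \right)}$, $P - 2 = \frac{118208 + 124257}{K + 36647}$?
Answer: $- \frac{20577449443793}{1066724218044} \approx -19.29$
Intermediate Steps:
$P = \frac{319121}{38328}$ ($P = 2 + \frac{118208 + 124257}{1681 + 36647} = 2 + \frac{242465}{38328} = \frac{319121}{38328} \approx 8.326$)
$D = 22563$ ($D = 22979 - 416 = 22563$)
$\frac{P}{D} + \frac{l}{w} = \frac{319121}{38328 \cdot 22563} - \frac{380721}{19736} = \frac{319121}{38328} \cdot \frac{1}{22563} - \frac{380721}{19736} = \frac{319121}{864794664} - \frac{380721}{19736} = - \frac{20577449443793}{1066724218044}$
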